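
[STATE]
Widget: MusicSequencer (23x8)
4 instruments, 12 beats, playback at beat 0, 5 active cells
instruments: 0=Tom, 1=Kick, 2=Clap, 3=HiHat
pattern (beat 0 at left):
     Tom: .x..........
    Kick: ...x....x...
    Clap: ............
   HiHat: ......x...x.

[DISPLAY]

      ▼12345678901     
   Tom·█··········     
  Kick···█····█···     
  Clap············     
 HiHat······█···█·     
                       
                       
                       


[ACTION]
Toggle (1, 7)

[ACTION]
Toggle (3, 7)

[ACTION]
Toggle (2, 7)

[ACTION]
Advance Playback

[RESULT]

      0▼2345678901     
   Tom·█··········     
  Kick···█···██···     
  Clap·······█····     
 HiHat······██··█·     
                       
                       
                       


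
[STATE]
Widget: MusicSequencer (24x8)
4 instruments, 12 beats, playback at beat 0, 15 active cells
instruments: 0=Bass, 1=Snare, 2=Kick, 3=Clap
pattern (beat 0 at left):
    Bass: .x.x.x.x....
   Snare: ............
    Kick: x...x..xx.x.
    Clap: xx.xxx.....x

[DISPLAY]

      ▼12345678901      
  Bass·█·█·█·█····      
 Snare············      
  Kick█···█··██·█·      
  Clap██·███·····█      
                        
                        
                        


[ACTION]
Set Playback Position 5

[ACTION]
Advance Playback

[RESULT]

      012345▼78901      
  Bass·█·█·█·█····      
 Snare············      
  Kick█···█··██·█·      
  Clap██·███·····█      
                        
                        
                        


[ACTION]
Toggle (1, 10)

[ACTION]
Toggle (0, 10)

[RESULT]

      012345▼78901      
  Bass·█·█·█·█··█·      
 Snare··········█·      
  Kick█···█··██·█·      
  Clap██·███·····█      
                        
                        
                        


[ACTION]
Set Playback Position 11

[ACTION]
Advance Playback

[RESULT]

      ▼12345678901      
  Bass·█·█·█·█··█·      
 Snare··········█·      
  Kick█···█··██·█·      
  Clap██·███·····█      
                        
                        
                        


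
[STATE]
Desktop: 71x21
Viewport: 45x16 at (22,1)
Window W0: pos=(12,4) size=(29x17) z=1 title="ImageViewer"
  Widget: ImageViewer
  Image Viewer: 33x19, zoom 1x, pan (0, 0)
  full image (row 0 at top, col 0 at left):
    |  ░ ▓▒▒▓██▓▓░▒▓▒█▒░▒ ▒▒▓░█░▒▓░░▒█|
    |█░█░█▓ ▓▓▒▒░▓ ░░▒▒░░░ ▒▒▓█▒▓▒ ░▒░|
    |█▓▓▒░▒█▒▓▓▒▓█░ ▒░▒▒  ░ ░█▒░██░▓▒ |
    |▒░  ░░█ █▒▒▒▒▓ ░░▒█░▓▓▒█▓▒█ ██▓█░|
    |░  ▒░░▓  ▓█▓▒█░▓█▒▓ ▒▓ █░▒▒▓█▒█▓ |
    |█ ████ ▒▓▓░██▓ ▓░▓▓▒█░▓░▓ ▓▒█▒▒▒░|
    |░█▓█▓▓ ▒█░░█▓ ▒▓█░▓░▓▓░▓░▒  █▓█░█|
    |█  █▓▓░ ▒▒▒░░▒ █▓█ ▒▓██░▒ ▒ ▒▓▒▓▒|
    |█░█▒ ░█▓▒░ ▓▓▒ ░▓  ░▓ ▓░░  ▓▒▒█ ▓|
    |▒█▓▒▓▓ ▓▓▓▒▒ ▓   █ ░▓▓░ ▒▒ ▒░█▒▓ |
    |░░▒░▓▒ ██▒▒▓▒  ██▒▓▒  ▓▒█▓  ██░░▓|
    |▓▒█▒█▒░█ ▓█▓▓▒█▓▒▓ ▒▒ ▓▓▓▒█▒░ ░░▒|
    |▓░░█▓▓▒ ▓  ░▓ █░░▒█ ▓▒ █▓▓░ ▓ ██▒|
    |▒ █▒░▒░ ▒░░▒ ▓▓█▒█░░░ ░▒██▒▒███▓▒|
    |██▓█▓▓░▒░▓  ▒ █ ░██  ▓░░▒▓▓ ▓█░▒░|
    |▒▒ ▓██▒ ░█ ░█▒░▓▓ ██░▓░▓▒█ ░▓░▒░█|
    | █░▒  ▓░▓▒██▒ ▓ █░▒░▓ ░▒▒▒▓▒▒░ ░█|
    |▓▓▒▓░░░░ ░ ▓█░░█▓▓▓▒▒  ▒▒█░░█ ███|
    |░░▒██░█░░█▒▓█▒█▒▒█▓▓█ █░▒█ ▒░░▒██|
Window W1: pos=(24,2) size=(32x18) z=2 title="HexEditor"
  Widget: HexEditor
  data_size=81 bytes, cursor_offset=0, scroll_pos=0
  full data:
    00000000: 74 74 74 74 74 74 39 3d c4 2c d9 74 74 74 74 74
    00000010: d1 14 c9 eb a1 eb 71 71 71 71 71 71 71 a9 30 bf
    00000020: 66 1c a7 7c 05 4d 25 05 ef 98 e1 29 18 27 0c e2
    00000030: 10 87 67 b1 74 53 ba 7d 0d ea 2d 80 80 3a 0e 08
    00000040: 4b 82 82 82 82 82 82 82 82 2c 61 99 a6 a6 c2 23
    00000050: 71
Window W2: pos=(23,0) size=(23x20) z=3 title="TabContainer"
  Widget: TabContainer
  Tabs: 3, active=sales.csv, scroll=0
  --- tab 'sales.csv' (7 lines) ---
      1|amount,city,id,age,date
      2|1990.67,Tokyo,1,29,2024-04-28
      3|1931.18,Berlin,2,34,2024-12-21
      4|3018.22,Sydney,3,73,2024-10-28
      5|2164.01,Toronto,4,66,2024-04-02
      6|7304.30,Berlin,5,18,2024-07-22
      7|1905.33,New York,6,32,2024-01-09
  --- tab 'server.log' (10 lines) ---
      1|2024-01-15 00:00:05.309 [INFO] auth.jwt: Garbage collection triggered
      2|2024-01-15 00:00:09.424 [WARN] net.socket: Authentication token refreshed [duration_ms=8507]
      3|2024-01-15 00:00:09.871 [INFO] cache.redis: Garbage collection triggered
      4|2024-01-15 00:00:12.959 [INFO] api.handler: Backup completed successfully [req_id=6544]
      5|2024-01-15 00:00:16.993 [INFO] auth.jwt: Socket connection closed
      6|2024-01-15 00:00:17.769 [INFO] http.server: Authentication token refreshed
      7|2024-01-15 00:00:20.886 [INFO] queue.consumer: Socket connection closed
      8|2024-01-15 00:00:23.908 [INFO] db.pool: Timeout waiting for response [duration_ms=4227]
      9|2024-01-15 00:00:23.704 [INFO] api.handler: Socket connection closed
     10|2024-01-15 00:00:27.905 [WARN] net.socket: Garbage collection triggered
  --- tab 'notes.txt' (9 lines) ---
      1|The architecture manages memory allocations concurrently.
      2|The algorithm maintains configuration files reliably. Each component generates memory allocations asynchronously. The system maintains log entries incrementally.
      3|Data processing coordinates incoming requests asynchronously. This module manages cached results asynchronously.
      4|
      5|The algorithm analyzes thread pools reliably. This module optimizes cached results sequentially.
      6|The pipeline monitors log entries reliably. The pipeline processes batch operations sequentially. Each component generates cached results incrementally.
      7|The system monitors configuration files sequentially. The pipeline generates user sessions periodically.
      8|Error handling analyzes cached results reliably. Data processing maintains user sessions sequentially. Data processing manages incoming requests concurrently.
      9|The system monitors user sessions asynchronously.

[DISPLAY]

 ┃ TabContainer        ┃                     
 ┠─────────────────────┨━━━━━━━━━┓           
 ┃[sales.csv]│ server.l┃         ┃           
━┃─────────────────────┃─────────┨           
w┃amount,city,id,age,da┃ 74 74 39┃           
─┃1990.67,Tokyo,1,29,20┃ a1 eb 71┃           
█┃1931.18,Berlin,2,34,2┃ 05 4d 25┃           
▒┃3018.22,Sydney,3,73,2┃ 74 53 ba┃           
▓┃2164.01,Toronto,4,66,┃ 82 82 82┃           
▒┃7304.30,Berlin,5,18,2┃         ┃           
▓┃1905.33,New York,6,32┃         ┃           
▓┃                     ┃         ┃           
░┃                     ┃         ┃           
▒┃                     ┃         ┃           
░┃                     ┃         ┃           
▓┃                     ┃         ┃           


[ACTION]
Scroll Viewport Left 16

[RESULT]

                 ┃ TabContainer        ┃     
                 ┠─────────────────────┨━━━━━
                 ┃[sales.csv]│ server.l┃     
      ┏━━━━━━━━━━┃─────────────────────┃─────
      ┃ ImageView┃amount,city,id,age,da┃ 74 7
      ┠──────────┃1990.67,Tokyo,1,29,20┃ a1 e
      ┃  ░ ▓▒▒▓██┃1931.18,Berlin,2,34,2┃ 05 4
      ┃█░█░█▓ ▓▓▒┃3018.22,Sydney,3,73,2┃ 74 5
      ┃█▓▓▒░▒█▒▓▓┃2164.01,Toronto,4,66,┃ 82 8
      ┃▒░  ░░█ █▒┃7304.30,Berlin,5,18,2┃     
      ┃░  ▒░░▓  ▓┃1905.33,New York,6,32┃     
      ┃█ ████ ▒▓▓┃                     ┃     
      ┃░█▓█▓▓ ▒█░┃                     ┃     
      ┃█  █▓▓░ ▒▒┃                     ┃     
      ┃█░█▒ ░█▓▒░┃                     ┃     
      ┃▒█▓▒▓▓ ▓▓▓┃                     ┃     


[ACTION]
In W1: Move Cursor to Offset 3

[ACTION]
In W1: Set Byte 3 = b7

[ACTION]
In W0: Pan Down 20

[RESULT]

                 ┃ TabContainer        ┃     
                 ┠─────────────────────┨━━━━━
                 ┃[sales.csv]│ server.l┃     
      ┏━━━━━━━━━━┃─────────────────────┃─────
      ┃ ImageView┃amount,city,id,age,da┃ 74 7
      ┠──────────┃1990.67,Tokyo,1,29,20┃ a1 e
      ┃          ┃1931.18,Berlin,2,34,2┃ 05 4
      ┃          ┃3018.22,Sydney,3,73,2┃ 74 5
      ┃          ┃2164.01,Toronto,4,66,┃ 82 8
      ┃          ┃7304.30,Berlin,5,18,2┃     
      ┃          ┃1905.33,New York,6,32┃     
      ┃          ┃                     ┃     
      ┃          ┃                     ┃     
      ┃          ┃                     ┃     
      ┃          ┃                     ┃     
      ┃          ┃                     ┃     


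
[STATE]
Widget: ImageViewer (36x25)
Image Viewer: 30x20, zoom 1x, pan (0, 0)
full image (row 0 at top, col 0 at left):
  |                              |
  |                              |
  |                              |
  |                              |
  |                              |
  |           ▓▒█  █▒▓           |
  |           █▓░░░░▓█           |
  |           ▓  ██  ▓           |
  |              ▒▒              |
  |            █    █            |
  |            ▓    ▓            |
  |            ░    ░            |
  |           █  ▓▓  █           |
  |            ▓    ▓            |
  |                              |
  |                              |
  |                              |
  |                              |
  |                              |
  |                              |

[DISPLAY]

                                    
                                    
                                    
                                    
                                    
           ▓▒█  █▒▓                 
           █▓░░░░▓█                 
           ▓  ██  ▓                 
              ▒▒                    
            █    █                  
            ▓    ▓                  
            ░    ░                  
           █  ▓▓  █                 
            ▓    ▓                  
                                    
                                    
                                    
                                    
                                    
                                    
                                    
                                    
                                    
                                    
                                    


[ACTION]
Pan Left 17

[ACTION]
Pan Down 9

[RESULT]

            █    █                  
            ▓    ▓                  
            ░    ░                  
           █  ▓▓  █                 
            ▓    ▓                  
                                    
                                    
                                    
                                    
                                    
                                    
                                    
                                    
                                    
                                    
                                    
                                    
                                    
                                    
                                    
                                    
                                    
                                    
                                    
                                    


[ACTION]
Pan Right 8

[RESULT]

    █    █                          
    ▓    ▓                          
    ░    ░                          
   █  ▓▓  █                         
    ▓    ▓                          
                                    
                                    
                                    
                                    
                                    
                                    
                                    
                                    
                                    
                                    
                                    
                                    
                                    
                                    
                                    
                                    
                                    
                                    
                                    
                                    


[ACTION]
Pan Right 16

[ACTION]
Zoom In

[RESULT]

                                    
▒▒██    ██▒▒▓▓                      
▒▒██    ██▒▒▓▓                      
▓▓░░░░░░░░▓▓██                      
▓▓░░░░░░░░▓▓██                      
    ████    ▓▓                      
    ████    ▓▓                      
    ▒▒▒▒                            
    ▒▒▒▒                            
██        ██                        
██        ██                        
▓▓        ▓▓                        
▓▓        ▓▓                        
░░        ░░                        
░░        ░░                        
    ▓▓▓▓    ██                      
    ▓▓▓▓    ██                      
▓▓        ▓▓                        
▓▓        ▓▓                        
                                    
                                    
                                    
                                    
                                    
                                    


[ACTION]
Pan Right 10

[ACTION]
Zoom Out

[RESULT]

                                    
                                    
                                    
                                    
                                    
                                    
                                    
                                    
                                    
                                    
                                    
                                    
                                    
                                    
                                    
                                    
                                    
                                    
                                    
                                    
                                    
                                    
                                    
                                    
                                    


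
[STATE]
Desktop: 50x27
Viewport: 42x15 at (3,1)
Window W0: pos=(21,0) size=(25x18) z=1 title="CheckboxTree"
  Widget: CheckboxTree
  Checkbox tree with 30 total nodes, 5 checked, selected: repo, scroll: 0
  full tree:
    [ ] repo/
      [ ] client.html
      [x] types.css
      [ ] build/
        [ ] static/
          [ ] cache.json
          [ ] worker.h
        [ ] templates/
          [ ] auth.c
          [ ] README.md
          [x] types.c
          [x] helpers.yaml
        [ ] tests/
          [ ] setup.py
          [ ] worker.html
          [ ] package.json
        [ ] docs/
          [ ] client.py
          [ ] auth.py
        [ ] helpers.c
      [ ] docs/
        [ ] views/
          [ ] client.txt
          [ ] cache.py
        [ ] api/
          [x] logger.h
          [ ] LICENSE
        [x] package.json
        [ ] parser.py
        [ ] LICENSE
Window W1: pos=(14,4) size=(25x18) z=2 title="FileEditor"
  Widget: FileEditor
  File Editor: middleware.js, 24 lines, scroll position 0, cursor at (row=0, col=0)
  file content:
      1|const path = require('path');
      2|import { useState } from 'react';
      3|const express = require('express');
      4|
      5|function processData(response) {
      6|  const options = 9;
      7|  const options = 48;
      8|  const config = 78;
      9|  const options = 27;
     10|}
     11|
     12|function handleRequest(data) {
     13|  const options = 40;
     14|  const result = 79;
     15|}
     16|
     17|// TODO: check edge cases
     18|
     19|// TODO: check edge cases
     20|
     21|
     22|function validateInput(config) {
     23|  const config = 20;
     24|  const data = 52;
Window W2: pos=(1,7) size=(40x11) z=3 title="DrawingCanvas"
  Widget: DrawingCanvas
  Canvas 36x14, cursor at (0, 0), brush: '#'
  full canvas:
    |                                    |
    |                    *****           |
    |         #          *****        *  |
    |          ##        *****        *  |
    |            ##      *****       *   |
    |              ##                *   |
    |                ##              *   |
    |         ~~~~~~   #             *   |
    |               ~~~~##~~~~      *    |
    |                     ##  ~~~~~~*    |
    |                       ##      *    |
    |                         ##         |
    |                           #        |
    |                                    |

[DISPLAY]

                  ┃ CheckboxTree          
                  ┠───────────────────────
                  ┃>[-] repo/             
           ┏━━━━━━━━━━━━━━━━━━━━━━━┓l     
           ┃ FileEditor            ┃      
           ┠───────────────────────┨      
━━━━━━━━━━━━━━━━━━━━━━━━━━━━━━━━━━━━━┓    
DrawingCanvas                        ┃on  
─────────────────────────────────────┨    
                                     ┃    
                   *****             ┃    
        #          *****        *    ┃d   
         ##        *****        *    ┃    
           ##      *****       *     ┃yaml
             ##                *     ┃    


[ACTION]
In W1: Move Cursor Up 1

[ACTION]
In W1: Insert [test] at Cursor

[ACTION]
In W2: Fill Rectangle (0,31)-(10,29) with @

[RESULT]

                  ┃ CheckboxTree          
                  ┠───────────────────────
                  ┃>[-] repo/             
           ┏━━━━━━━━━━━━━━━━━━━━━━━┓l     
           ┃ FileEditor            ┃      
           ┠───────────────────────┨      
━━━━━━━━━━━━━━━━━━━━━━━━━━━━━━━━━━━━━┓    
DrawingCanvas                        ┃on  
─────────────────────────────────────┨    
                            @@@      ┃    
                   *****    @@@      ┃    
        #          *****    @@@ *    ┃d   
         ##        *****    @@@ *    ┃    
           ##      *****    @@@*     ┃yaml
             ##             @@@*     ┃    


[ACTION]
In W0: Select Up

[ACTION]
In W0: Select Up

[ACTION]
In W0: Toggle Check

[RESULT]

                  ┃ CheckboxTree          
                  ┠───────────────────────
                  ┃>[x] repo/             
           ┏━━━━━━━━━━━━━━━━━━━━━━━┓l     
           ┃ FileEditor            ┃      
           ┠───────────────────────┨      
━━━━━━━━━━━━━━━━━━━━━━━━━━━━━━━━━━━━━┓    
DrawingCanvas                        ┃on  
─────────────────────────────────────┨    
                            @@@      ┃    
                   *****    @@@      ┃    
        #          *****    @@@ *    ┃d   
         ##        *****    @@@ *    ┃    
           ##      *****    @@@*     ┃yaml
             ##             @@@*     ┃    


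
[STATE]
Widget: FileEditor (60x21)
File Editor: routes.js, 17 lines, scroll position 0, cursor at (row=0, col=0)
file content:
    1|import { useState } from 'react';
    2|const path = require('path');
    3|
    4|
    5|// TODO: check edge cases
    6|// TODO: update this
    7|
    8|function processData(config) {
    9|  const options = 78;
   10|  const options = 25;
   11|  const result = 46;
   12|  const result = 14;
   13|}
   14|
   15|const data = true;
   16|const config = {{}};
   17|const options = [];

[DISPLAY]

█mport { useState } from 'react';                          ▲
const path = require('path');                              █
                                                           ░
                                                           ░
// TODO: check edge cases                                  ░
// TODO: update this                                       ░
                                                           ░
function processData(config) {                             ░
  const options = 78;                                      ░
  const options = 25;                                      ░
  const result = 46;                                       ░
  const result = 14;                                       ░
}                                                          ░
                                                           ░
const data = true;                                         ░
const config = {{}};                                       ░
const options = [];                                        ░
                                                           ░
                                                           ░
                                                           ░
                                                           ▼


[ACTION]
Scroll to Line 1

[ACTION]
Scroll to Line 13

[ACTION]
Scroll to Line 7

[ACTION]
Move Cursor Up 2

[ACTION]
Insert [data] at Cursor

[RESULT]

data█mport { useState } from 'react';                      ▲
const path = require('path');                              █
                                                           ░
                                                           ░
// TODO: check edge cases                                  ░
// TODO: update this                                       ░
                                                           ░
function processData(config) {                             ░
  const options = 78;                                      ░
  const options = 25;                                      ░
  const result = 46;                                       ░
  const result = 14;                                       ░
}                                                          ░
                                                           ░
const data = true;                                         ░
const config = {{}};                                       ░
const options = [];                                        ░
                                                           ░
                                                           ░
                                                           ░
                                                           ▼


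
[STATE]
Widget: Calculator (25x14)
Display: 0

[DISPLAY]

                        0
┌───┬───┬───┬───┐        
│ 7 │ 8 │ 9 │ ÷ │        
├───┼───┼───┼───┤        
│ 4 │ 5 │ 6 │ × │        
├───┼───┼───┼───┤        
│ 1 │ 2 │ 3 │ - │        
├───┼───┼───┼───┤        
│ 0 │ . │ = │ + │        
├───┼───┼───┼───┤        
│ C │ MC│ MR│ M+│        
└───┴───┴───┴───┘        
                         
                         


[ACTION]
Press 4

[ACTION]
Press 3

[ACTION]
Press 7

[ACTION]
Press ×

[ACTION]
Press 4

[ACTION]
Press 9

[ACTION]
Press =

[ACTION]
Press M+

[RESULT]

                    21413
┌───┬───┬───┬───┐        
│ 7 │ 8 │ 9 │ ÷ │        
├───┼───┼───┼───┤        
│ 4 │ 5 │ 6 │ × │        
├───┼───┼───┼───┤        
│ 1 │ 2 │ 3 │ - │        
├───┼───┼───┼───┤        
│ 0 │ . │ = │ + │        
├───┼───┼───┼───┤        
│ C │ MC│ MR│ M+│        
└───┴───┴───┴───┘        
                         
                         


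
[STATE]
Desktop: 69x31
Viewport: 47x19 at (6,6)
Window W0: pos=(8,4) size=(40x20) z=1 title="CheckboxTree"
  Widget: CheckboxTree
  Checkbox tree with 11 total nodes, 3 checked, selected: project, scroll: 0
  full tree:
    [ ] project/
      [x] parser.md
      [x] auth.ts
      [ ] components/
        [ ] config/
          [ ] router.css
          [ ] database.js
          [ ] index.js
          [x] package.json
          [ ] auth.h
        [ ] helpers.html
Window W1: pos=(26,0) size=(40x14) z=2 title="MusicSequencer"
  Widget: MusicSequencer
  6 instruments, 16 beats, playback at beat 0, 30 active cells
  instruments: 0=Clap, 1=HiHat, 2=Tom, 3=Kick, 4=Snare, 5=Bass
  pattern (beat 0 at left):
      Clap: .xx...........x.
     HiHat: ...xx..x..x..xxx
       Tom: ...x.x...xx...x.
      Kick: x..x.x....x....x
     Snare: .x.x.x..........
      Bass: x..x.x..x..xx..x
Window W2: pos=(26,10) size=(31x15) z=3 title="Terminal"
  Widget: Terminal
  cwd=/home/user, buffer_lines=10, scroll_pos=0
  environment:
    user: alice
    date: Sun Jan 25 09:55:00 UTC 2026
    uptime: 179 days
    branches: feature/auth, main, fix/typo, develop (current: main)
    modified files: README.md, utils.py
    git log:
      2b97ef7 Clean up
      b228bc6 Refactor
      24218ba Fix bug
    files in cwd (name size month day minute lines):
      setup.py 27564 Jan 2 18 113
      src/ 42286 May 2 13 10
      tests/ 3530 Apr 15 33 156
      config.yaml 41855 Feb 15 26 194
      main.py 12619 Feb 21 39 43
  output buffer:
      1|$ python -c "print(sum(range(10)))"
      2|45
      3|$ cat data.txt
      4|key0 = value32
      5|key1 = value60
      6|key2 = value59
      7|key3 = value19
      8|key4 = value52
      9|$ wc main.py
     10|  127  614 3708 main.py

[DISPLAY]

  ┠─────────────────┃   Tom···█·█···██···█·    
  ┃>[-] project/    ┃  Kick█··█·█····█····█    
  ┃   [x] parser.md ┃ Snare·█·█·█··········    
  ┃   [x] auth.ts   ┃  Bass█··█·█··█··██··█    
  ┃   [-] components┏━━━━━━━━━━━━━━━━━━━━━━━━━━
  ┃     [-] config/ ┃ Terminal                 
  ┃       [ ] router┠──────────────────────────
  ┃       [ ] databa┃$ python -c "print(sum(ran
  ┃       [ ] index.┃45                        
  ┃       [x] packag┃$ cat data.txt            
  ┃       [ ] auth.h┃key0 = value32            
  ┃     [ ] helpers.┃key1 = value60            
  ┃                 ┃key2 = value59            
  ┃                 ┃key3 = value19            
  ┃                 ┃key4 = value52            
  ┃                 ┃$ wc main.py              
  ┃                 ┃  127  614 3708 main.py   
  ┗━━━━━━━━━━━━━━━━━┃$ █                       
                    ┗━━━━━━━━━━━━━━━━━━━━━━━━━━


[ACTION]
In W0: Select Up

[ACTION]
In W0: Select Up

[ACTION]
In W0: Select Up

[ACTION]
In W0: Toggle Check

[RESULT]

  ┠─────────────────┃   Tom···█·█···██···█·    
  ┃>[x] project/    ┃  Kick█··█·█····█····█    
  ┃   [x] parser.md ┃ Snare·█·█·█··········    
  ┃   [x] auth.ts   ┃  Bass█··█·█··█··██··█    
  ┃   [x] components┏━━━━━━━━━━━━━━━━━━━━━━━━━━
  ┃     [x] config/ ┃ Terminal                 
  ┃       [x] router┠──────────────────────────
  ┃       [x] databa┃$ python -c "print(sum(ran
  ┃       [x] index.┃45                        
  ┃       [x] packag┃$ cat data.txt            
  ┃       [x] auth.h┃key0 = value32            
  ┃     [x] helpers.┃key1 = value60            
  ┃                 ┃key2 = value59            
  ┃                 ┃key3 = value19            
  ┃                 ┃key4 = value52            
  ┃                 ┃$ wc main.py              
  ┃                 ┃  127  614 3708 main.py   
  ┗━━━━━━━━━━━━━━━━━┃$ █                       
                    ┗━━━━━━━━━━━━━━━━━━━━━━━━━━


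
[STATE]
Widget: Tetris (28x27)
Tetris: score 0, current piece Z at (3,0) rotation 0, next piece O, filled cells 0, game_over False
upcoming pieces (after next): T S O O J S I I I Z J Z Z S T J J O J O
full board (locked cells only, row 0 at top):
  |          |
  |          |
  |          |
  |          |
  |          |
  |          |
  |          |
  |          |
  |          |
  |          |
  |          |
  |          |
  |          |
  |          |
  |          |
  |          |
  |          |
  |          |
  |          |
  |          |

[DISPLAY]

   ▓▓     │Next:            
    ▓▓    │▓▓               
          │▓▓               
          │                 
          │                 
          │                 
          │Score:           
          │0                
          │                 
          │                 
          │                 
          │                 
          │                 
          │                 
          │                 
          │                 
          │                 
          │                 
          │                 
          │                 
          │                 
          │                 
          │                 
          │                 
          │                 
          │                 
          │                 


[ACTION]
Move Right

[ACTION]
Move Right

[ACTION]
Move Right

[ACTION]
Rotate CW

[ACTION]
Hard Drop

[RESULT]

    ▓▓    │Next:            
    ▓▓    │ ▒               
          │▒▒▒              
          │                 
          │                 
          │                 
          │Score:           
          │0                
          │                 
          │                 
          │                 
          │                 
          │                 
          │                 
          │                 
          │                 
          │                 
       ▓  │                 
      ▓▓  │                 
      ▓   │                 
          │                 
          │                 
          │                 
          │                 
          │                 
          │                 
          │                 


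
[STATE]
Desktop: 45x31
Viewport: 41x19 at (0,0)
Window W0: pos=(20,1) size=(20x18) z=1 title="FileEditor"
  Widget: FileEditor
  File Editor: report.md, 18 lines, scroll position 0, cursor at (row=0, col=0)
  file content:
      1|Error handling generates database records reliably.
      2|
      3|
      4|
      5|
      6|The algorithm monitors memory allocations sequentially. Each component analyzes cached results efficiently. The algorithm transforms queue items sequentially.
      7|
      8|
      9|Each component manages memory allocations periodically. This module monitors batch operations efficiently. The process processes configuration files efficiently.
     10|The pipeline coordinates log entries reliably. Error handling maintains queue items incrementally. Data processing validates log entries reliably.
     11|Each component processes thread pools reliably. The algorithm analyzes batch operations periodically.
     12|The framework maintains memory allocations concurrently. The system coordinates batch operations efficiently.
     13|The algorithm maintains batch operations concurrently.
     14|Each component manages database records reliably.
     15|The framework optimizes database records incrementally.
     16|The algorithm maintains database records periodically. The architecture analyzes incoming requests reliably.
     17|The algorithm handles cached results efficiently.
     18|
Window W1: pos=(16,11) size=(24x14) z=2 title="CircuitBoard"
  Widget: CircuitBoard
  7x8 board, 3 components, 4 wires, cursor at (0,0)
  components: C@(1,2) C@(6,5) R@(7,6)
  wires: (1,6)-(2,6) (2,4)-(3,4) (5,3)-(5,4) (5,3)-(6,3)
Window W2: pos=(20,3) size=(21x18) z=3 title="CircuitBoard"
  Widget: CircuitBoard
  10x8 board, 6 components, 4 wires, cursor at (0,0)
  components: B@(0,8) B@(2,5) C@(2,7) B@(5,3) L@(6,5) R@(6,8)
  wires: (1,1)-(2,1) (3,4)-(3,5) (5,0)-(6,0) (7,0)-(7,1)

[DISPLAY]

                                         
                    ┏━━━━━━━━━━━━━━━━━━┓ 
                    ┃ FileEditor       ┃ 
                    ┏━━━━━━━━━━━━━━━━━━━┓
                    ┃ CircuitBoard      ┃
                    ┠───────────────────┨
                    ┃   0 1 2 3 4 5 6 7 ┃
                    ┃0  [.]             ┃
                    ┃                   ┃
                    ┃1       ·          ┃
                    ┃        │          ┃
                ┏━━━┃2       ·          ┃
                ┃ Ci┃                   ┃
                ┠───┃3                  ┃
                ┃   ┃                   ┃
                ┃0  ┃4                  ┃
                ┃   ┃                   ┃
                ┃1  ┃5   ·           B  ┃
                ┃   ┃    │              ┃


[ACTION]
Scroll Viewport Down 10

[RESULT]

                    ┃        │          ┃
                ┏━━━┃2       ·          ┃
                ┃ Ci┃                   ┃
                ┠───┃3                  ┃
                ┃   ┃                   ┃
                ┃0  ┃4                  ┃
                ┃   ┃                   ┃
                ┃1  ┃5   ·           B  ┃
                ┃   ┃    │              ┃
                ┃2  ┃6   ·              ┃
                ┃   ┗━━━━━━━━━━━━━━━━━━━┛
                ┃3                   · ┃ 
                ┃                      ┃ 
                ┃4                     ┃ 
                ┗━━━━━━━━━━━━━━━━━━━━━━┛ 
                                         
                                         
                                         
                                         


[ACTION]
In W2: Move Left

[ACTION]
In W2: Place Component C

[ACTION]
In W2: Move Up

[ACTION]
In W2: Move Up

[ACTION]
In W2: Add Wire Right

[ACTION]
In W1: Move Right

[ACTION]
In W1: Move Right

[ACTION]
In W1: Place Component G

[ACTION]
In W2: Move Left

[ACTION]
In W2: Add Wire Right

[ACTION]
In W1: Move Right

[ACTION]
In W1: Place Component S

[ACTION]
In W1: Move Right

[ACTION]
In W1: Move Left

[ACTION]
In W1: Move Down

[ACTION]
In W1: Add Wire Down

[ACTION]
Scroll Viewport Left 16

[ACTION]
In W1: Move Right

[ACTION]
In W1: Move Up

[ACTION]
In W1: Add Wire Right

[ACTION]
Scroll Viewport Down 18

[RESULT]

                ┃ Ci┃                   ┃
                ┠───┃3                  ┃
                ┃   ┃                   ┃
                ┃0  ┃4                  ┃
                ┃   ┃                   ┃
                ┃1  ┃5   ·           B  ┃
                ┃   ┃    │              ┃
                ┃2  ┃6   ·              ┃
                ┃   ┗━━━━━━━━━━━━━━━━━━━┛
                ┃3                   · ┃ 
                ┃                      ┃ 
                ┃4                     ┃ 
                ┗━━━━━━━━━━━━━━━━━━━━━━┛ 
                                         
                                         
                                         
                                         
                                         
                                         


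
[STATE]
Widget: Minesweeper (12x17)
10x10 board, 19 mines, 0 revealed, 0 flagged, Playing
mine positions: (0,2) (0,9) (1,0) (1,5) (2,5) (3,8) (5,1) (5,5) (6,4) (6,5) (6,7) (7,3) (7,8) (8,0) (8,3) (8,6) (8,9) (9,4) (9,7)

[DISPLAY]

■■■■■■■■■■  
■■■■■■■■■■  
■■■■■■■■■■  
■■■■■■■■■■  
■■■■■■■■■■  
■■■■■■■■■■  
■■■■■■■■■■  
■■■■■■■■■■  
■■■■■■■■■■  
■■■■■■■■■■  
            
            
            
            
            
            
            


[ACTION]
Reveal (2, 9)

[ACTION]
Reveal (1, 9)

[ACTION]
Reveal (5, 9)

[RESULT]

■■■■■■■■■■  
■■■■■■■■■1  
■■■■■■■■■1  
■■■■■■■■■■  
■■■■■■■■11  
■■■■■■■■1   
■■■■■■■■21  
■■■■■■■■■■  
■■■■■■■■■■  
■■■■■■■■■■  
            
            
            
            
            
            
            


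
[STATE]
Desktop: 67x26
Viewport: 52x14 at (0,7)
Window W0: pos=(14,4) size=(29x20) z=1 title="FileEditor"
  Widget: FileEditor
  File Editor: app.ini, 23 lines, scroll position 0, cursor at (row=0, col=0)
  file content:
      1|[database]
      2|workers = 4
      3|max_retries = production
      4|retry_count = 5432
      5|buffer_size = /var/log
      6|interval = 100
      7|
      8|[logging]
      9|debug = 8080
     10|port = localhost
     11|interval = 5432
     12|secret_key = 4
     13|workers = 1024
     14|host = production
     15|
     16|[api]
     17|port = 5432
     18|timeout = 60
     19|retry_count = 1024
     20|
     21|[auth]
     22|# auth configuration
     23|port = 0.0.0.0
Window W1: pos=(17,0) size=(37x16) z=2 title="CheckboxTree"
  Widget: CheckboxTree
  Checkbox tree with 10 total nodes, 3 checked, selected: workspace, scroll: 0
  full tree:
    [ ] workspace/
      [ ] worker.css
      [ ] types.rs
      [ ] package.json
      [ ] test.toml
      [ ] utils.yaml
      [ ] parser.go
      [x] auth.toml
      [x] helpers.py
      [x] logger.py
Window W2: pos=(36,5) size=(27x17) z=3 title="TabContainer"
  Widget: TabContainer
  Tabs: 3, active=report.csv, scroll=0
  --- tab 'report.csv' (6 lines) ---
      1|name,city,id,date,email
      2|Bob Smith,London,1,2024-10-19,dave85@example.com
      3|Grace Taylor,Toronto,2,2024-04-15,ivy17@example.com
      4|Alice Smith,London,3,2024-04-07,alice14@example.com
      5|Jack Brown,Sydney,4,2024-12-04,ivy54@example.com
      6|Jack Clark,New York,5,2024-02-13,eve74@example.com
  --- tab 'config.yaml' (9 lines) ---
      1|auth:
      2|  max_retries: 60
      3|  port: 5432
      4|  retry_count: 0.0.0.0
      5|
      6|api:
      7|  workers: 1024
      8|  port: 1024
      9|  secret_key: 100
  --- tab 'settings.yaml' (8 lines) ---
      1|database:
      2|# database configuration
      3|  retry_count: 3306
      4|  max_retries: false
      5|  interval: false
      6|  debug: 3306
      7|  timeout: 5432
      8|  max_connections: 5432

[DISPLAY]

              ┃█d┃   [ ] test.toml  ┠───────────────
              ┃wo┃   [ ] utils.yaml ┃[report.csv]│ c
              ┃ma┃   [ ] parser.go  ┃───────────────
              ┃re┃   [x] auth.toml  ┃name,city,id,da
              ┃bu┃   [x] helpers.py ┃Bob Smith,Londo
              ┃in┃   [x] logger.py  ┃Grace Taylor,To
              ┃  ┃                  ┃Alice Smith,Lon
              ┃[l┃                  ┃Jack Brown,Sydn
              ┃de┗━━━━━━━━━━━━━━━━━━┃Jack Clark,New 
              ┃port = localhost     ┃               
              ┃interval = 5432      ┃               
              ┃secret_key = 4       ┃               
              ┃workers = 1024       ┃               
              ┃host = production    ┃               


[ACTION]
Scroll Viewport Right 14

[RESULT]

┃█d┃   [ ] test.toml  ┠─────────────────────────┨   
┃wo┃   [ ] utils.yaml ┃[report.csv]│ config.yaml┃   
┃ma┃   [ ] parser.go  ┃─────────────────────────┃   
┃re┃   [x] auth.toml  ┃name,city,id,date,email  ┃   
┃bu┃   [x] helpers.py ┃Bob Smith,London,1,2024-1┃   
┃in┃   [x] logger.py  ┃Grace Taylor,Toronto,2,20┃   
┃  ┃                  ┃Alice Smith,London,3,2024┃   
┃[l┃                  ┃Jack Brown,Sydney,4,2024-┃   
┃de┗━━━━━━━━━━━━━━━━━━┃Jack Clark,New York,5,202┃   
┃port = localhost     ┃                         ┃   
┃interval = 5432      ┃                         ┃   
┃secret_key = 4       ┃                         ┃   
┃workers = 1024       ┃                         ┃   
┃host = production    ┃                         ┃   


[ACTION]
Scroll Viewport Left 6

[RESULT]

      ┃█d┃   [ ] test.toml  ┠───────────────────────
      ┃wo┃   [ ] utils.yaml ┃[report.csv]│ config.ya
      ┃ma┃   [ ] parser.go  ┃───────────────────────
      ┃re┃   [x] auth.toml  ┃name,city,id,date,email
      ┃bu┃   [x] helpers.py ┃Bob Smith,London,1,2024
      ┃in┃   [x] logger.py  ┃Grace Taylor,Toronto,2,
      ┃  ┃                  ┃Alice Smith,London,3,20
      ┃[l┃                  ┃Jack Brown,Sydney,4,202
      ┃de┗━━━━━━━━━━━━━━━━━━┃Jack Clark,New York,5,2
      ┃port = localhost     ┃                       
      ┃interval = 5432      ┃                       
      ┃secret_key = 4       ┃                       
      ┃workers = 1024       ┃                       
      ┃host = production    ┃                       


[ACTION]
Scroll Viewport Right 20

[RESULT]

█d┃   [ ] test.toml  ┠─────────────────────────┨    
wo┃   [ ] utils.yaml ┃[report.csv]│ config.yaml┃    
ma┃   [ ] parser.go  ┃─────────────────────────┃    
re┃   [x] auth.toml  ┃name,city,id,date,email  ┃    
bu┃   [x] helpers.py ┃Bob Smith,London,1,2024-1┃    
in┃   [x] logger.py  ┃Grace Taylor,Toronto,2,20┃    
  ┃                  ┃Alice Smith,London,3,2024┃    
[l┃                  ┃Jack Brown,Sydney,4,2024-┃    
de┗━━━━━━━━━━━━━━━━━━┃Jack Clark,New York,5,202┃    
port = localhost     ┃                         ┃    
interval = 5432      ┃                         ┃    
secret_key = 4       ┃                         ┃    
workers = 1024       ┃                         ┃    
host = production    ┃                         ┃    
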